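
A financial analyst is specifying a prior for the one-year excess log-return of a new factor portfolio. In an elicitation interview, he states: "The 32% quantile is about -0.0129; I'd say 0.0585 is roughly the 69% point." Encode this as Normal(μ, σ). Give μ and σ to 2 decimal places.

μ = 0.02, σ = 0.07

For Normal(μ,σ), the p-quantile is μ + z_p·σ. Here z_{0.32} = -0.4677, z_{0.69} = 0.4959.
So -0.0129 = μ − 0.4677σ and 0.0585 = μ + 0.4959σ.
Subtracting: σ = (0.0585 − -0.0129)/(0.4959 − (-0.4677)) = 0.07.
Then μ = -0.0129 − (-0.4677)·0.07 = 0.02.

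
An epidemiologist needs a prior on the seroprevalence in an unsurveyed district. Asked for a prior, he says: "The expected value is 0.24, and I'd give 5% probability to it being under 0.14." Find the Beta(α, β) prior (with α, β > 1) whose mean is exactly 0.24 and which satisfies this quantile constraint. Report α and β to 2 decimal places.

With mean 0.24 fixed, write α = 0.24s, β = 0.76s where s = α+β.
Need P(θ < 0.14) = 0.05 under Beta(0.24s, 0.76s). Normal approximation: (q−m)/√(m(1−m)/s) ≈ z_{0.05} = -1.64, so s ≈ 0.24·0.76·(-1.64)²/(0.14−0.24)² = 49.3.
At s = 49.3: P(θ<0.14) ≈ 0.036. Adjusting to match 0.05 gives s ≈ 41.75.
So α = 0.24·41.75 ≈ 10.02, β = 0.76·41.75 ≈ 31.73.

α ≈ 10.02, β ≈ 31.73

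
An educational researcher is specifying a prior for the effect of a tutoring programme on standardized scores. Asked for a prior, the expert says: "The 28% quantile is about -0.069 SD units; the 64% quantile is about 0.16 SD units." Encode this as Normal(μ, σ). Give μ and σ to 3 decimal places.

μ = 0.073, σ = 0.243

The p-quantile of Normal(μ,σ) is μ + z_p·σ, with z_{0.28} = -0.5828 and z_{0.64} = 0.3585.
Eliminate σ: μ = (z₂·x₁ − z₁·x₂)/(z₂ − z₁) = (0.3585·-0.069 − (-0.5828)·0.16)/0.9413 = 0.073.
Then σ = (x₂ − x₁)/(z₂ − z₁) = (0.16 − -0.069)/0.9413 = 0.243.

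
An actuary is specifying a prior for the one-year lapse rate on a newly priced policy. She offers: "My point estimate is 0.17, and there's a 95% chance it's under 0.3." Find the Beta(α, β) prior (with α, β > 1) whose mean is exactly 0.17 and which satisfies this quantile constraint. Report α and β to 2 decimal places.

With mean 0.17 fixed, write α = 0.17s, β = 0.83s where s = α+β.
Need P(θ < 0.3) = 0.95 under Beta(0.17s, 0.83s). Normal approximation: (q−m)/√(m(1−m)/s) ≈ z_{0.95} = 1.64, so s ≈ 0.17·0.83·(1.64)²/(0.3−0.17)² = 22.6.
At s = 22.6: P(θ<0.3) ≈ 0.937. Adjusting to match 0.95 gives s ≈ 26.81.
So α = 0.17·26.81 ≈ 4.56, β = 0.83·26.81 ≈ 22.25.

α ≈ 4.56, β ≈ 22.25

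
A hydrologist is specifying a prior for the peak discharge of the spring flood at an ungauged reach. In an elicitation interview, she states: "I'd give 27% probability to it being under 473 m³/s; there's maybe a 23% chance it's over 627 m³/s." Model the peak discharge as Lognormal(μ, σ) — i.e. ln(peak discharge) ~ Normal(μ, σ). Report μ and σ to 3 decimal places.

μ ≈ 6.287, σ ≈ 0.209

If T ~ Lognormal(μ,σ) then ln T ~ Normal(μ,σ), so the p-quantile of ln T is μ + z_p·σ.
ln(473) = 6.159 and ln(627) = 6.441; z_{0.27} = -0.6128, z_{0.77} = 0.7388.
σ = (6.441 − 6.159)/(0.7388 − (-0.6128)) = 0.209.
μ = 6.159 − (-0.6128)·0.209 = 6.287.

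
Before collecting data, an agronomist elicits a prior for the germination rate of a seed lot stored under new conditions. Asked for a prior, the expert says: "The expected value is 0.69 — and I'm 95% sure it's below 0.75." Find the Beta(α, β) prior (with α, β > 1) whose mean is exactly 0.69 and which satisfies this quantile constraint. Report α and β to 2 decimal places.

α ≈ 105.14, β ≈ 47.24

With mean 0.69 fixed, write α = 0.69s, β = 0.31s where s = α+β.
Need P(θ < 0.75) = 0.95 under Beta(0.69s, 0.31s). Normal approximation: (q−m)/√(m(1−m)/s) ≈ z_{0.95} = 1.64, so s ≈ 0.69·0.31·(1.64)²/(0.75−0.69)² = 160.8.
At s = 160.8: P(θ<0.75) ≈ 0.955. Adjusting to match 0.95 gives s ≈ 152.37.
So α = 0.69·152.37 ≈ 105.14, β = 0.31·152.37 ≈ 47.24.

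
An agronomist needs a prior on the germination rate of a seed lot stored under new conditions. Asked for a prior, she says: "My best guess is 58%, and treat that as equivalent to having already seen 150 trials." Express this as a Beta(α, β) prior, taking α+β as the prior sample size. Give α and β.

α = 87, β = 63

Under the effective-sample-size interpretation, Beta(α, β) has prior mean α/(α+β) and prior sample size α+β.
So α+β = 150 and α/(α+β) = 0.58, giving α = 0.58·150 = 87 and β = 150 − 87 = 63.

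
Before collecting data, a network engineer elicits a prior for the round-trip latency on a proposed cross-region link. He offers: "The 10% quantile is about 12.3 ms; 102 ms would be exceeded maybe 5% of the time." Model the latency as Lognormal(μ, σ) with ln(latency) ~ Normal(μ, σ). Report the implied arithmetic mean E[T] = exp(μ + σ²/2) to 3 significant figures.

E[T] ≈ 40.3 ms

If T ~ Lognormal(μ,σ) then ln T ~ Normal(μ,σ), so the p-quantile of ln T is μ + z_p·σ.
ln(12.3) = 2.51 and ln(102) = 4.625; z_{0.1} = -1.282, z_{0.95} = 1.645.
σ = (4.625 − 2.51)/(1.645 − (-1.282)) = 0.723.
μ = 2.51 − (-1.282)·0.723 = 3.436.
E[T] = exp(μ + σ²/2) = exp(3.436 + 0.2613) = 40.3 ms.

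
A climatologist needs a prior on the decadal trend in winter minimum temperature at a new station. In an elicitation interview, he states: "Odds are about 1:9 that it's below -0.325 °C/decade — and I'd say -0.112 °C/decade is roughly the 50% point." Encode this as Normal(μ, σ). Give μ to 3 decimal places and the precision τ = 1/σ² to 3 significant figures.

The p-quantile of Normal(μ,σ) is μ + z_p·σ, with z_{0.1} = -1.282 and z_{0.5} = 0.
Eliminate σ: μ = (z₂·x₁ − z₁·x₂)/(z₂ − z₁) = (0·-0.325 − (-1.282)·-0.112)/1.282 = -0.112.
Then σ = (x₂ − x₁)/(z₂ − z₁) = (-0.112 − -0.325)/1.282 = 0.166.
Precision τ = 1/σ² = 1/0.1662² = 36.2.

μ = -0.112, τ = 36.2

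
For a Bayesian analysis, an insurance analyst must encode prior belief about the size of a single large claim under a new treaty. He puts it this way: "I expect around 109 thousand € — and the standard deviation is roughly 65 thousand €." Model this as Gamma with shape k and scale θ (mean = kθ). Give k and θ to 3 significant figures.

For Gamma(k, scale θ): mean = kθ, variance = kθ², so CV = 1/√k.
CV = SD/mean = 65/109 = 0.5963, hence k = 1/CV² = 2.81.
Then θ = mean/k = 109/2.81 = 38.8.

k ≈ 2.81, θ ≈ 38.8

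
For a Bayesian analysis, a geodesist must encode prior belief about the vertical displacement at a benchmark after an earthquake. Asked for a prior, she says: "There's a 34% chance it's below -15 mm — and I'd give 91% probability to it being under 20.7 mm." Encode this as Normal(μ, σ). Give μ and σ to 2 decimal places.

The p-quantile of Normal(μ,σ) is μ + z_p·σ, with z_{0.34} = -0.4125 and z_{0.91} = 1.341.
Eliminate σ: μ = (z₂·x₁ − z₁·x₂)/(z₂ − z₁) = (1.341·-15 − (-0.4125)·20.7)/1.753 = -6.60.
Then σ = (x₂ − x₁)/(z₂ − z₁) = (20.7 − -15)/1.753 = 20.36.

μ = -6.60, σ = 20.36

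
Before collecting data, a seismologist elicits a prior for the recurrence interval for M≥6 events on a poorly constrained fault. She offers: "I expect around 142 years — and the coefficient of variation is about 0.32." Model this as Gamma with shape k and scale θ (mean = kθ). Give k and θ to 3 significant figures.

For Gamma(k, scale θ): mean = kθ, variance = kθ², so CV = 1/√k.
CV = 0.32, hence k = 1/CV² = 9.77.
Then θ = mean/k = 142/9.77 = 14.5.

k ≈ 9.77, θ ≈ 14.5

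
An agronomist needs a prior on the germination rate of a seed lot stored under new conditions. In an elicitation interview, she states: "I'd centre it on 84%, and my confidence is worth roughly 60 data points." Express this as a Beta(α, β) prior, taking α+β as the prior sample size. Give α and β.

α = 50.4, β = 9.6

Under the effective-sample-size interpretation, Beta(α, β) has prior mean α/(α+β) and prior sample size α+β.
So α+β = 60 and α/(α+β) = 0.84, giving α = 0.84·60 = 50.4 and β = 60 − 50.4 = 9.6.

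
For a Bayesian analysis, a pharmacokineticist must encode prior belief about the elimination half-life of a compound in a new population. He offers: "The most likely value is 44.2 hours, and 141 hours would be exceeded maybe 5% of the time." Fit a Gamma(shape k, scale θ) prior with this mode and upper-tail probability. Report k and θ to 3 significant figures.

k ≈ 2.95, θ ≈ 22.7

Gamma(k,θ) with k>1 has mode (k−1)θ, so θ = 44.2/(k−1).
Need P(X < 141) = 0.95 with θ tied to k this way. Start at k = 2, θ = 44.2: P(X<141) ≈ 0.827.
Too low — raise k to concentrate. Iterating converges to k ≈ 2.95.
Then θ = 44.2/(2.95−1) ≈ 22.7.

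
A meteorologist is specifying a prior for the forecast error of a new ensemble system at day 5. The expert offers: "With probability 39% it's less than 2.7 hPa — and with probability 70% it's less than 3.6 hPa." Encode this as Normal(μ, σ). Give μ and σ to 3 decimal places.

For Normal(μ,σ), the p-quantile is μ + z_p·σ. Here z_{0.39} = -0.2793, z_{0.7} = 0.5244.
So 2.7 = μ − 0.2793σ and 3.6 = μ + 0.5244σ.
Subtracting: σ = (3.6 − 2.7)/(0.5244 − (-0.2793)) = 1.120.
Then μ = 2.7 − (-0.2793)·1.120 = 3.013.

μ = 3.013, σ = 1.120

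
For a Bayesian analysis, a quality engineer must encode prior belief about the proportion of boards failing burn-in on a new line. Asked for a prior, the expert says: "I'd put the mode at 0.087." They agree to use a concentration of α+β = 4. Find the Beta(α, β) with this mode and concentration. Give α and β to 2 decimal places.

For α,β > 1 the Beta mode is (α−1)/(α+β−2). With α+β = 4, the mode is (α−1)/2.
Set (α−1)/2 = 0.087 → α = 1 + 0.087·2 = 1.17.
β = 4 − α = 2.83.

α = 1.17, β = 2.83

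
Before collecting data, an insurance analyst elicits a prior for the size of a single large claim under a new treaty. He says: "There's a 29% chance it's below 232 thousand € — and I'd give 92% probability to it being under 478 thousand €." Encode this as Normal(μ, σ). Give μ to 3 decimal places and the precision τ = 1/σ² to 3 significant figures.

The p-quantile of Normal(μ,σ) is μ + z_p·σ, with z_{0.29} = -0.5534 and z_{0.92} = 1.405.
Eliminate σ: μ = (z₂·x₁ − z₁·x₂)/(z₂ − z₁) = (1.405·232 − (-0.5534)·478)/1.958 = 301.510.
Then σ = (x₂ − x₁)/(z₂ − z₁) = (478 − 232)/1.958 = 125.609.
Precision τ = 1/σ² = 1/125.6² = 6.34e-05.

μ = 301.510, τ = 6.34e-05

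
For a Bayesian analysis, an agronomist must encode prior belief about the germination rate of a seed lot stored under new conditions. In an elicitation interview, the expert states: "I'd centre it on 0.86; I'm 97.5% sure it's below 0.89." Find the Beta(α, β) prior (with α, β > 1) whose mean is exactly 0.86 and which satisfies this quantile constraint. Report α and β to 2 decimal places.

α ≈ 399.86, β ≈ 65.09

With mean 0.86 fixed, write α = 0.86s, β = 0.14s where s = α+β.
Need P(θ < 0.89) = 0.975 under Beta(0.86s, 0.14s). Normal approximation: (q−m)/√(m(1−m)/s) ≈ z_{0.975} = 1.96, so s ≈ 0.86·0.14·(1.96)²/(0.89−0.86)² = 513.9.
At s = 513.9: P(θ<0.89) ≈ 0.980. Adjusting to match 0.975 gives s ≈ 464.96.
So α = 0.86·464.96 ≈ 399.86, β = 0.14·464.96 ≈ 65.09.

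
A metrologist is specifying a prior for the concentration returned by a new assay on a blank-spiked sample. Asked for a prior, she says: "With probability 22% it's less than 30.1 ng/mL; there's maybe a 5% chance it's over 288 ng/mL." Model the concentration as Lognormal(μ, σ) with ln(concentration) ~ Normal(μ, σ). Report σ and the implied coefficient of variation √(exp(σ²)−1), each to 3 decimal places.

If T ~ Lognormal(μ,σ) then ln T ~ Normal(μ,σ), so the p-quantile of ln T is μ + z_p·σ.
ln(30.1) = 3.405 and ln(288) = 5.663; z_{0.22} = -0.7722, z_{0.95} = 1.645.
σ = (5.663 − 3.405)/(1.645 − (-0.7722)) = 0.934.
μ = 3.405 − (-0.7722)·0.934 = 4.126.
CV = √(exp(σ²)−1) = √(exp(0.8731)−1) = 1.181.

σ ≈ 0.934, CV ≈ 1.181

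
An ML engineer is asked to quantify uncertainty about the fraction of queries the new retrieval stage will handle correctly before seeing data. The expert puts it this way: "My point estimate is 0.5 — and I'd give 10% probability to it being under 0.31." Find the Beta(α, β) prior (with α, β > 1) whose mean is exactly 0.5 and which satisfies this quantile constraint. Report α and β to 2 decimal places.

With mean 0.5 fixed, write α = 0.5s, β = 0.5s where s = α+β.
Need P(θ < 0.31) = 0.1 under Beta(0.5s, 0.5s). Normal approximation: (q−m)/√(m(1−m)/s) ≈ z_{0.1} = -1.28, so s ≈ 0.5·0.5·(-1.28)²/(0.31−0.5)² = 11.4.
At s = 11.4: P(θ<0.31) ≈ 0.096. Adjusting to match 0.1 gives s ≈ 11.01.
So α = 0.5·11.01 ≈ 5.51, β = 0.5·11.01 ≈ 5.51.

α ≈ 5.51, β ≈ 5.51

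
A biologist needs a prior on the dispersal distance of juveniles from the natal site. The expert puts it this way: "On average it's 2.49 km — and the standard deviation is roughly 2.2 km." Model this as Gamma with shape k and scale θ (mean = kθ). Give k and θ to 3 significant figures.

For Gamma(k, scale θ): mean = kθ, variance = kθ², so CV = 1/√k.
CV = SD/mean = 2.2/2.49 = 0.8835, hence k = 1/CV² = 1.28.
Then θ = mean/k = 2.49/1.28 = 1.94.

k ≈ 1.28, θ ≈ 1.94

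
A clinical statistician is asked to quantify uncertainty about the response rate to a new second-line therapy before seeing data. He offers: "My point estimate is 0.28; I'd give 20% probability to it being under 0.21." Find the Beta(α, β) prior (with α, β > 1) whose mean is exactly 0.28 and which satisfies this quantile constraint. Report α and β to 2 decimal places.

With mean 0.28 fixed, write α = 0.28s, β = 0.72s where s = α+β.
Need P(θ < 0.21) = 0.2 under Beta(0.28s, 0.72s). Normal approximation: (q−m)/√(m(1−m)/s) ≈ z_{0.2} = -0.842, so s ≈ 0.28·0.72·(-0.842)²/(0.21−0.28)² = 29.1.
At s = 29.1: P(θ<0.21) ≈ 0.204. Adjusting to match 0.2 gives s ≈ 30.10.
So α = 0.28·30.10 ≈ 8.43, β = 0.72·30.10 ≈ 21.67.

α ≈ 8.43, β ≈ 21.67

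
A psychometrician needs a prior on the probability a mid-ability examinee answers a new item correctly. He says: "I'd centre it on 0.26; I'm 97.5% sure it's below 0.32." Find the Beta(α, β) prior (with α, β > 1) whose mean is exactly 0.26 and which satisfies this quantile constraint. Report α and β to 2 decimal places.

With mean 0.26 fixed, write α = 0.26s, β = 0.74s where s = α+β.
Need P(θ < 0.32) = 0.975 under Beta(0.26s, 0.74s). Normal approximation: (q−m)/√(m(1−m)/s) ≈ z_{0.975} = 1.96, so s ≈ 0.26·0.74·(1.96)²/(0.32−0.26)² = 205.3.
At s = 205.3: P(θ<0.32) ≈ 0.971. Adjusting to match 0.975 gives s ≈ 218.67.
So α = 0.26·218.67 ≈ 56.85, β = 0.74·218.67 ≈ 161.81.

α ≈ 56.85, β ≈ 161.81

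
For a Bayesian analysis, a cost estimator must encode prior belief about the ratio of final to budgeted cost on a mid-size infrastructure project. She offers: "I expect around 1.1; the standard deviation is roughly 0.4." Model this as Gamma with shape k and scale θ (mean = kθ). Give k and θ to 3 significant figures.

k ≈ 7.56, θ ≈ 0.145

For Gamma(k, scale θ): mean = kθ, variance = kθ², so CV = 1/√k.
CV = SD/mean = 0.4/1.1 = 0.3636, hence k = 1/CV² = 7.56.
Then θ = mean/k = 1.1/7.56 = 0.145.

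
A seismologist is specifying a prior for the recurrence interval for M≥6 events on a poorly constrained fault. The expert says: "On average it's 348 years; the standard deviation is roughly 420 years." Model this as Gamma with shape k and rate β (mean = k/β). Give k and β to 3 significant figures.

k ≈ 0.687, β ≈ 0.00197

For Gamma(k, rate β): mean = k/β, variance = k/β², so CV = 1/√k.
CV = SD/mean = 420/348 = 1.207, hence k = 1/CV² = 0.687.
Then β = k/mean = 0.687/348 = 0.00197.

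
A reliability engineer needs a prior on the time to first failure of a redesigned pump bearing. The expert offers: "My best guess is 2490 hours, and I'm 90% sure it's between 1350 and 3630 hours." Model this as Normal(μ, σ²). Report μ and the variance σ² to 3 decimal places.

μ = 2490.000, σ² = 480347.118

A symmetric 90% interval runs μ ± z·σ with z = 1.645.
Half-width = 1140, so σ = 1140/1.645 = 693.0708 and σ² = 480347.118.
μ is the stated best guess, 2490.000.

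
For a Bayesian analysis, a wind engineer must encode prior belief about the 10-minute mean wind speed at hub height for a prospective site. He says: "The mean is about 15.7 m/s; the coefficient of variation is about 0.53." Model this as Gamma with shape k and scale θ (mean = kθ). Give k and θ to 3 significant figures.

k ≈ 3.56, θ ≈ 4.41

For Gamma(k, scale θ): mean = kθ, variance = kθ², so CV = 1/√k.
CV = 0.53, hence k = 1/CV² = 3.56.
Then θ = mean/k = 15.7/3.56 = 4.41.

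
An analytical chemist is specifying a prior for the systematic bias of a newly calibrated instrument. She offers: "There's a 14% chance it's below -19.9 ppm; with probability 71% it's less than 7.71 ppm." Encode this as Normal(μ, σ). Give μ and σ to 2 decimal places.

μ = -1.64, σ = 16.90

The p-quantile of Normal(μ,σ) is μ + z_p·σ, with z_{0.14} = -1.08 and z_{0.71} = 0.5534.
Eliminate σ: μ = (z₂·x₁ − z₁·x₂)/(z₂ − z₁) = (0.5534·-19.9 − (-1.08)·7.71)/1.634 = -1.64.
Then σ = (x₂ − x₁)/(z₂ − z₁) = (7.71 − -19.9)/1.634 = 16.90.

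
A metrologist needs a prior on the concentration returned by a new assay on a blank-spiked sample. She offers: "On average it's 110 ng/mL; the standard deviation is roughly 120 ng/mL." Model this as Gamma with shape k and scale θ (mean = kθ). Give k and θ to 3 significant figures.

k ≈ 0.84, θ ≈ 131

For Gamma(k, scale θ): mean = kθ, variance = kθ², so CV = 1/√k.
CV = SD/mean = 120/110 = 1.091, hence k = 1/CV² = 0.84.
Then θ = mean/k = 110/0.84 = 131.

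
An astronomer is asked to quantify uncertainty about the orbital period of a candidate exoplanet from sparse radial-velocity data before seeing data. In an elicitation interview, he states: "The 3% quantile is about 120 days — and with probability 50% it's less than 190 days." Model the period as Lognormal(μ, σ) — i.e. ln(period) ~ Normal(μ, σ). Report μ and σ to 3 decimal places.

If T ~ Lognormal(μ,σ) then ln T ~ Normal(μ,σ), so the p-quantile of ln T is μ + z_p·σ.
ln(120) = 4.787 and ln(190) = 5.247; z_{0.03} = -1.881, z_{0.5} = 0.
σ = (5.247 − 4.787)/(0 − (-1.881)) = 0.244.
μ = 4.787 − (-1.881)·0.244 = 5.247.

μ ≈ 5.247, σ ≈ 0.244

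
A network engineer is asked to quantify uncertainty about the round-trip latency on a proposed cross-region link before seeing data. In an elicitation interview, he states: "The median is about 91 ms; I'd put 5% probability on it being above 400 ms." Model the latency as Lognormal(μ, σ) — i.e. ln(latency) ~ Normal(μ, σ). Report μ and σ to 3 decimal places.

If T ~ Lognormal(μ,σ) then ln T ~ Normal(μ,σ), so the p-quantile of ln T is μ + z_p·σ.
ln(91) = 4.511 and ln(400) = 5.991; z_{0.5} = 0, z_{0.95} = 1.645.
σ = (5.991 − 4.511)/(1.645 − (0)) = 0.900.
μ = 4.511 − (0)·0.900 = 4.511.

μ ≈ 4.511, σ ≈ 0.900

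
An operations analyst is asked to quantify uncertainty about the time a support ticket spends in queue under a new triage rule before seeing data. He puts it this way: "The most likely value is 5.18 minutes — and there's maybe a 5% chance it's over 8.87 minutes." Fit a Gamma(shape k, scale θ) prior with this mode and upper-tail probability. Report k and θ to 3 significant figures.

k ≈ 10.6, θ ≈ 0.537

Gamma(k,θ) with k>1 has mode (k−1)θ, so θ = 5.18/(k−1).
Need P(X < 8.87) = 0.95 with θ tied to k this way. Start at k = 2, θ = 5.18: P(X<8.87) ≈ 0.511.
Too low — raise k to concentrate. Iterating converges to k ≈ 10.6.
Then θ = 5.18/(10.6−1) ≈ 0.537.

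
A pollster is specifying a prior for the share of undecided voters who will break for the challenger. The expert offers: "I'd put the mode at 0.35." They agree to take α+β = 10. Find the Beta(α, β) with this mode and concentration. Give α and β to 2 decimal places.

α = 3.80, β = 6.20

For α,β > 1 the Beta mode is (α−1)/(α+β−2). With α+β = 10, the mode is (α−1)/8.
Set (α−1)/8 = 0.35 → α = 1 + 0.35·8 = 3.80.
β = 10 − α = 6.20.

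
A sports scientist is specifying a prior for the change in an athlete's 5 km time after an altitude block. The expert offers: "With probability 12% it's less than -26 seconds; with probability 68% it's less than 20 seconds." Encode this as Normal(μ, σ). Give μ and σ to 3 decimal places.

The p-quantile of Normal(μ,σ) is μ + z_p·σ, with z_{0.12} = -1.175 and z_{0.68} = 0.4677.
Eliminate σ: μ = (z₂·x₁ − z₁·x₂)/(z₂ − z₁) = (0.4677·-26 − (-1.175)·20)/1.643 = 6.903.
Then σ = (x₂ − x₁)/(z₂ − z₁) = (20 − -26)/1.643 = 28.003.

μ = 6.903, σ = 28.003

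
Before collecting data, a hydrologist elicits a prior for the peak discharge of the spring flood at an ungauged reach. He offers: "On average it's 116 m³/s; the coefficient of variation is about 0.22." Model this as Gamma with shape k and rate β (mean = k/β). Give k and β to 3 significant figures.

k ≈ 20.7, β ≈ 0.178

For Gamma(k, rate β): mean = k/β, variance = k/β², so CV = 1/√k.
CV = 0.22, hence k = 1/CV² = 20.7.
Then β = k/mean = 20.7/116 = 0.178.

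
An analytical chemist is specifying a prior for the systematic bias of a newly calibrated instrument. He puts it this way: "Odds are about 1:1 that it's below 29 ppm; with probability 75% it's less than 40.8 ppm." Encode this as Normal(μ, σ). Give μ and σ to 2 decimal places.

μ = 29.00, σ = 17.49

The p-quantile of Normal(μ,σ) is μ + z_p·σ, with z_{0.5} = 0 and z_{0.75} = 0.6745.
Eliminate σ: μ = (z₂·x₁ − z₁·x₂)/(z₂ − z₁) = (0.6745·29 − (0)·40.8)/0.6745 = 29.00.
Then σ = (x₂ − x₁)/(z₂ − z₁) = (40.8 − 29)/0.6745 = 17.49.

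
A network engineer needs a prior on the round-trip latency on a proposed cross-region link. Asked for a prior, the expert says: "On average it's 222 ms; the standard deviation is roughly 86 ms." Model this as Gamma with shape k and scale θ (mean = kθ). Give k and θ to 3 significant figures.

k ≈ 6.66, θ ≈ 33.3

For Gamma(k, scale θ): mean = kθ, variance = kθ², so CV = 1/√k.
CV = SD/mean = 86/222 = 0.3874, hence k = 1/CV² = 6.66.
Then θ = mean/k = 222/6.66 = 33.3.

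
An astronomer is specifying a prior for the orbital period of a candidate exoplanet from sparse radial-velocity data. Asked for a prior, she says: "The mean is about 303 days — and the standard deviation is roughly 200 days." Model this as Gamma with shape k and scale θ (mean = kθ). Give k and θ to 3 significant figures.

For Gamma(k, scale θ): mean = kθ, variance = kθ², so CV = 1/√k.
CV = SD/mean = 200/303 = 0.6601, hence k = 1/CV² = 2.3.
Then θ = mean/k = 303/2.3 = 132.

k ≈ 2.3, θ ≈ 132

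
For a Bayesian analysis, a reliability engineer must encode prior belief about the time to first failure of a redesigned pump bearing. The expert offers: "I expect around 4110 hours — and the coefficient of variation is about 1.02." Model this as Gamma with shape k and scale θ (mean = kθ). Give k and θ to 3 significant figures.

k ≈ 0.961, θ ≈ 4280

For Gamma(k, scale θ): mean = kθ, variance = kθ², so CV = 1/√k.
CV = 1.02, hence k = 1/CV² = 0.961.
Then θ = mean/k = 4110/0.961 = 4280.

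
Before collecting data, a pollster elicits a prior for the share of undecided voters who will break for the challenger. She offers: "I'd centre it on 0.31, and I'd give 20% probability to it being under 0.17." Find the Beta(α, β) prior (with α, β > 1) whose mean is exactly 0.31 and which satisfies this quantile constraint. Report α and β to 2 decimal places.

With mean 0.31 fixed, write α = 0.31s, β = 0.69s where s = α+β.
Need P(θ < 0.17) = 0.2 under Beta(0.31s, 0.69s). Normal approximation: (q−m)/√(m(1−m)/s) ≈ z_{0.2} = -0.842, so s ≈ 0.31·0.69·(-0.842)²/(0.17−0.31)² = 7.7.
At s = 7.7: P(θ<0.17) ≈ 0.206. Adjusting to match 0.2 gives s ≈ 8.01.
So α = 0.31·8.01 ≈ 2.48, β = 0.69·8.01 ≈ 5.53.

α ≈ 2.48, β ≈ 5.53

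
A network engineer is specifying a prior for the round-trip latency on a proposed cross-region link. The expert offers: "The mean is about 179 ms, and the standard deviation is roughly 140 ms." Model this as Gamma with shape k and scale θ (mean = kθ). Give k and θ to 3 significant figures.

For Gamma(k, scale θ): mean = kθ, variance = kθ², so CV = 1/√k.
CV = SD/mean = 140/179 = 0.7821, hence k = 1/CV² = 1.63.
Then θ = mean/k = 179/1.63 = 109.

k ≈ 1.63, θ ≈ 109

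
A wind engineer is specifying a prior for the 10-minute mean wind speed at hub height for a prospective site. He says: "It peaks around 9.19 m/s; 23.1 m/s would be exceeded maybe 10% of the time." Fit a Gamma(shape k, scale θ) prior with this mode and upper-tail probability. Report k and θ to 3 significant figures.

k ≈ 3.26, θ ≈ 4.07

Gamma(k,θ) with k>1 has mode (k−1)θ, so θ = 9.19/(k−1).
Need P(X < 23.1) = 0.9 with θ tied to k this way. Start at k = 2, θ = 9.19: P(X<23.1) ≈ 0.715.
Too low — raise k to concentrate. Iterating converges to k ≈ 3.26.
Then θ = 9.19/(3.26−1) ≈ 4.07.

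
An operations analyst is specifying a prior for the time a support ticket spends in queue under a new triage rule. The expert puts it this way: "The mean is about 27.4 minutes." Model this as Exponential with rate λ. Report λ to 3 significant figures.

Exponential mean = 1/λ, so λ = 1/27.4 = 0.0365.

λ ≈ 0.0365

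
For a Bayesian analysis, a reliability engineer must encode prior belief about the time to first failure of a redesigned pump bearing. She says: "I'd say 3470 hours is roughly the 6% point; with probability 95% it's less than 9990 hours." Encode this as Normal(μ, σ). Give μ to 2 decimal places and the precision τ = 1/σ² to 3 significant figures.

μ = 6638.22, τ = 2.41e-07

The p-quantile of Normal(μ,σ) is μ + z_p·σ, with z_{0.06} = -1.555 and z_{0.95} = 1.645.
Eliminate σ: μ = (z₂·x₁ − z₁·x₂)/(z₂ − z₁) = (1.645·3470 − (-1.555)·9990)/3.2 = 6638.22.
Then σ = (x₂ − x₁)/(z₂ − z₁) = (9990 − 3470)/3.2 = 2037.74.
Precision τ = 1/σ² = 1/2038² = 2.41e-07.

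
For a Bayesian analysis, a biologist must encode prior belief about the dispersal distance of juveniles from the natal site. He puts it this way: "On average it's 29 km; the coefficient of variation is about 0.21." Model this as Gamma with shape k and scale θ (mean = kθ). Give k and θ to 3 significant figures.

k ≈ 22.7, θ ≈ 1.28

For Gamma(k, scale θ): mean = kθ, variance = kθ², so CV = 1/√k.
CV = 0.21, hence k = 1/CV² = 22.7.
Then θ = mean/k = 29/22.7 = 1.28.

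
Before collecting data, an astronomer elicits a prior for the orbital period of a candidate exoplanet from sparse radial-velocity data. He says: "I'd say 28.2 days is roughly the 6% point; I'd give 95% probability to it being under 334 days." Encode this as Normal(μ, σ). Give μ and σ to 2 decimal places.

μ = 176.80, σ = 95.57

The p-quantile of Normal(μ,σ) is μ + z_p·σ, with z_{0.06} = -1.555 and z_{0.95} = 1.645.
Eliminate σ: μ = (z₂·x₁ − z₁·x₂)/(z₂ − z₁) = (1.645·28.2 − (-1.555)·334)/3.2 = 176.80.
Then σ = (x₂ − x₁)/(z₂ − z₁) = (334 − 28.2)/3.2 = 95.57.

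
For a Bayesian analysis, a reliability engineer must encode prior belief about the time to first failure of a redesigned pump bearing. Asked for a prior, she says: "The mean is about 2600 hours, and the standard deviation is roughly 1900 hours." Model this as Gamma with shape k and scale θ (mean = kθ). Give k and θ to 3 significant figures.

For Gamma(k, scale θ): mean = kθ, variance = kθ², so CV = 1/√k.
CV = SD/mean = 1900/2600 = 0.7308, hence k = 1/CV² = 1.87.
Then θ = mean/k = 2600/1.87 = 1390.

k ≈ 1.87, θ ≈ 1390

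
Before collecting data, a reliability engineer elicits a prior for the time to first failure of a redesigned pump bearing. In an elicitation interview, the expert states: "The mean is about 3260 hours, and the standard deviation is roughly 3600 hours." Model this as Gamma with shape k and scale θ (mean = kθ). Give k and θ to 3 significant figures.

k ≈ 0.82, θ ≈ 3980

For Gamma(k, scale θ): mean = kθ, variance = kθ², so CV = 1/√k.
CV = SD/mean = 3600/3260 = 1.104, hence k = 1/CV² = 0.82.
Then θ = mean/k = 3260/0.82 = 3980.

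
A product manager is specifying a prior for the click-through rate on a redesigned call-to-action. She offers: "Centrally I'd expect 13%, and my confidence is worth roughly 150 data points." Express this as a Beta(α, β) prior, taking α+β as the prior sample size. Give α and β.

α = 19.5, β = 130.5

Under the effective-sample-size interpretation, Beta(α, β) has prior mean α/(α+β) and prior sample size α+β.
So α+β = 150 and α/(α+β) = 0.13, giving α = 0.13·150 = 19.5 and β = 150 − 19.5 = 130.5.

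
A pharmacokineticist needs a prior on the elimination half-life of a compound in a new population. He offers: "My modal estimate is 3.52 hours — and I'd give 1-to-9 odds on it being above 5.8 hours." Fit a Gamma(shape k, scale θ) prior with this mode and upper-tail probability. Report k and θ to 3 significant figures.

Gamma(k,θ) with k>1 has mode (k−1)θ, so θ = 3.52/(k−1).
Need P(X < 5.8) = 0.9 with θ tied to k this way. Start at k = 2, θ = 3.52: P(X<5.8) ≈ 0.490.
Too low — raise k to concentrate. Iterating converges to k ≈ 8.56.
Then θ = 3.52/(8.56−1) ≈ 0.465.

k ≈ 8.56, θ ≈ 0.465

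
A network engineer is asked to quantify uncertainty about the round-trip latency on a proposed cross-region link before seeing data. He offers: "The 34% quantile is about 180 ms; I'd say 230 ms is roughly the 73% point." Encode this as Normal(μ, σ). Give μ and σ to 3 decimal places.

For Normal(μ,σ), the p-quantile is μ + z_p·σ. Here z_{0.34} = -0.4125, z_{0.73} = 0.6128.
So 180 = μ − 0.4125σ and 230 = μ + 0.6128σ.
Subtracting: σ = (230 − 180)/(0.6128 − (-0.4125)) = 48.767.
Then μ = 180 − (-0.4125)·48.767 = 200.115.

μ = 200.115, σ = 48.767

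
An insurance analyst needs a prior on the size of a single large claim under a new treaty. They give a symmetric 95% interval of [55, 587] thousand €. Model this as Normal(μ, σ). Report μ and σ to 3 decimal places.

A symmetric 95% interval runs μ ± z·σ with z = 1.96.
Half-width = 266, so σ = 266/1.96 = 135.717.
μ is the interval midpoint, 321.000.

μ = 321.000, σ = 135.717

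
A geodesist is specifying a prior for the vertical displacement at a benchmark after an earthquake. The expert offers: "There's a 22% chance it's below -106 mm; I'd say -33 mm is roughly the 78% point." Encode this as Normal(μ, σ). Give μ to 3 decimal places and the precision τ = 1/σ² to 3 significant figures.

The p-quantile of Normal(μ,σ) is μ + z_p·σ, with z_{0.22} = -0.7722 and z_{0.78} = 0.7722.
Eliminate σ: μ = (z₂·x₁ − z₁·x₂)/(z₂ − z₁) = (0.7722·-106 − (-0.7722)·-33)/1.544 = -69.500.
Then σ = (x₂ − x₁)/(z₂ − z₁) = (-33 − -106)/1.544 = 47.268.
Precision τ = 1/σ² = 1/47.27² = 0.000448.

μ = -69.500, τ = 0.000448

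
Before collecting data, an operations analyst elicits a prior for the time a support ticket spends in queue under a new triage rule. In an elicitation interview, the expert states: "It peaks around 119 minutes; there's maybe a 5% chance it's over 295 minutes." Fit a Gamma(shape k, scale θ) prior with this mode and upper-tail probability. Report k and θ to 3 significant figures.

Gamma(k,θ) with k>1 has mode (k−1)θ, so θ = 119/(k−1).
Need P(X < 295) = 0.95 with θ tied to k this way. Start at k = 2, θ = 119: P(X<295) ≈ 0.708.
Too low — raise k to concentrate. Iterating converges to k ≈ 4.3.
Then θ = 119/(4.3−1) ≈ 36.1.

k ≈ 4.3, θ ≈ 36.1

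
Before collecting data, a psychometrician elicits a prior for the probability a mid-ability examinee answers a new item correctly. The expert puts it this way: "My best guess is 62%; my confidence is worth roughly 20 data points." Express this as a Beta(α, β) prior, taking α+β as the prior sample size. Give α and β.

α = 12.4, β = 7.6

Under the effective-sample-size interpretation, Beta(α, β) has prior mean α/(α+β) and prior sample size α+β.
So α+β = 20 and α/(α+β) = 0.62, giving α = 0.62·20 = 12.4 and β = 20 − 12.4 = 7.6.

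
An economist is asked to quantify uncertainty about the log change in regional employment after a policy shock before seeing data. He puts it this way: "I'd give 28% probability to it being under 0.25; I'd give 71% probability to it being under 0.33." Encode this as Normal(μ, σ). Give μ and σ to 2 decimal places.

μ = 0.29, σ = 0.07

The p-quantile of Normal(μ,σ) is μ + z_p·σ, with z_{0.28} = -0.5828 and z_{0.71} = 0.5534.
Eliminate σ: μ = (z₂·x₁ − z₁·x₂)/(z₂ − z₁) = (0.5534·0.25 − (-0.5828)·0.33)/1.136 = 0.29.
Then σ = (x₂ − x₁)/(z₂ − z₁) = (0.33 − 0.25)/1.136 = 0.07.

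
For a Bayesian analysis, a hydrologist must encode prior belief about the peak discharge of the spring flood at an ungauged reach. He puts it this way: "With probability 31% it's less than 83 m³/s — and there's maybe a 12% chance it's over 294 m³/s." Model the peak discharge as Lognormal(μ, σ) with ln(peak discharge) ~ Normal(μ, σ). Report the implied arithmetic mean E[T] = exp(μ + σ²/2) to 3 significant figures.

E[T] ≈ 161 m³/s

If T ~ Lognormal(μ,σ) then ln T ~ Normal(μ,σ), so the p-quantile of ln T is μ + z_p·σ.
ln(83) = 4.419 and ln(294) = 5.684; z_{0.31} = -0.4959, z_{0.88} = 1.175.
σ = (5.684 − 4.419)/(1.175 − (-0.4959)) = 0.757.
μ = 4.419 − (-0.4959)·0.757 = 4.794.
E[T] = exp(μ + σ²/2) = exp(4.794 + 0.2865) = 161 m³/s.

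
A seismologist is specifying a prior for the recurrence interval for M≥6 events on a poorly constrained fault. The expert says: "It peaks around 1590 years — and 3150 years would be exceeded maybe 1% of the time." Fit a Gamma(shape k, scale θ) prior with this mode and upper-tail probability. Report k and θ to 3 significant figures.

k ≈ 11.5, θ ≈ 151

Gamma(k,θ) with k>1 has mode (k−1)θ, so θ = 1590/(k−1).
Need P(X < 3150) = 0.99 with θ tied to k this way. Start at k = 2, θ = 1590: P(X<3150) ≈ 0.589.
Too low — raise k to concentrate. Iterating converges to k ≈ 11.5.
Then θ = 1590/(11.5−1) ≈ 151.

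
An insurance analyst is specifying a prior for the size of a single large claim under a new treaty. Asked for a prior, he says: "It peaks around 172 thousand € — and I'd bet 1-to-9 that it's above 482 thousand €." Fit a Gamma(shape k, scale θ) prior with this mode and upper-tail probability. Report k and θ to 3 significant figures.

k ≈ 2.8, θ ≈ 95.6

Gamma(k,θ) with k>1 has mode (k−1)θ, so θ = 172/(k−1).
Need P(X < 482) = 0.9 with θ tied to k this way. Start at k = 2, θ = 172: P(X<482) ≈ 0.769.
Too low — raise k to concentrate. Iterating converges to k ≈ 2.8.
Then θ = 172/(2.8−1) ≈ 95.6.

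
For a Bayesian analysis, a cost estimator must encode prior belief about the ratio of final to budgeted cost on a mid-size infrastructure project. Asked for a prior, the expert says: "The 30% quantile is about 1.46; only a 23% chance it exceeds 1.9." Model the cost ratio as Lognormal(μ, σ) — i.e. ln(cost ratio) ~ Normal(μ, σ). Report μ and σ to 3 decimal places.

If T ~ Lognormal(μ,σ) then ln T ~ Normal(μ,σ), so the p-quantile of ln T is μ + z_p·σ.
ln(1.46) = 0.3784 and ln(1.9) = 0.6419; z_{0.3} = -0.5244, z_{0.77} = 0.7388.
σ = (0.6419 − 0.3784)/(0.7388 − (-0.5244)) = 0.209.
μ = 0.3784 − (-0.5244)·0.209 = 0.488.

μ ≈ 0.488, σ ≈ 0.209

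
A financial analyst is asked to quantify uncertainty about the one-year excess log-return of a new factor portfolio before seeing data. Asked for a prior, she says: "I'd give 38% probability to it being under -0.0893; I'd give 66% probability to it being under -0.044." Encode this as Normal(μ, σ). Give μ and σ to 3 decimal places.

The p-quantile of Normal(μ,σ) is μ + z_p·σ, with z_{0.38} = -0.3055 and z_{0.66} = 0.4125.
Eliminate σ: μ = (z₂·x₁ − z₁·x₂)/(z₂ − z₁) = (0.4125·-0.0893 − (-0.3055)·-0.044)/0.7179 = -0.070.
Then σ = (x₂ − x₁)/(z₂ − z₁) = (-0.044 − -0.0893)/0.7179 = 0.063.

μ = -0.070, σ = 0.063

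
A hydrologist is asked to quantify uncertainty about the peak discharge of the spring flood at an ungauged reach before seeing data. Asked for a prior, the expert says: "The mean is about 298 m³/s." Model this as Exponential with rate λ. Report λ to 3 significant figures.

λ ≈ 0.00336

Exponential mean = 1/λ, so λ = 1/298.0 = 0.00336.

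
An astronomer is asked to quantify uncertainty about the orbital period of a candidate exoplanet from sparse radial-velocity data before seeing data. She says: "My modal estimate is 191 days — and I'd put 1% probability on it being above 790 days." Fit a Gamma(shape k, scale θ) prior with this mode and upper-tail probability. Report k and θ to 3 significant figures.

k ≈ 3.05, θ ≈ 93

Gamma(k,θ) with k>1 has mode (k−1)θ, so θ = 191/(k−1).
Need P(X < 790) = 0.99 with θ tied to k this way. Start at k = 2, θ = 191: P(X<790) ≈ 0.918.
Too low — raise k to concentrate. Iterating converges to k ≈ 3.05.
Then θ = 191/(3.05−1) ≈ 93.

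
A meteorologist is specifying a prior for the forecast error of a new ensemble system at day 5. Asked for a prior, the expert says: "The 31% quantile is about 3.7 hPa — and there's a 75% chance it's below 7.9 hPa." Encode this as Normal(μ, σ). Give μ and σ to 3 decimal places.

The p-quantile of Normal(μ,σ) is μ + z_p·σ, with z_{0.31} = -0.4959 and z_{0.75} = 0.6745.
Eliminate σ: μ = (z₂·x₁ − z₁·x₂)/(z₂ − z₁) = (0.6745·3.7 − (-0.4959)·7.9)/1.17 = 5.479.
Then σ = (x₂ − x₁)/(z₂ − z₁) = (7.9 − 3.7)/1.17 = 3.589.

μ = 5.479, σ = 3.589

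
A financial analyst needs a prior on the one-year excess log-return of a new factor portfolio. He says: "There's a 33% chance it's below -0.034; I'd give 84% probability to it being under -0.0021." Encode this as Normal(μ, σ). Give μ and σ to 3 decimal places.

The p-quantile of Normal(μ,σ) is μ + z_p·σ, with z_{0.33} = -0.4399 and z_{0.84} = 0.9945.
Eliminate σ: μ = (z₂·x₁ − z₁·x₂)/(z₂ − z₁) = (0.9945·-0.034 − (-0.4399)·-0.0021)/1.434 = -0.024.
Then σ = (x₂ − x₁)/(z₂ − z₁) = (-0.0021 − -0.034)/1.434 = 0.022.

μ = -0.024, σ = 0.022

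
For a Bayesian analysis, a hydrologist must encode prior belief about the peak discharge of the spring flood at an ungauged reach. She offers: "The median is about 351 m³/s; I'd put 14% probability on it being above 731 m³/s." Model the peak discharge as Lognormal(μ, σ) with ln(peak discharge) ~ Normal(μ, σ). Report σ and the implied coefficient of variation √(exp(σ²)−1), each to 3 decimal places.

σ ≈ 0.679, CV ≈ 0.765

If T ~ Lognormal(μ,σ) then ln T ~ Normal(μ,σ), so the p-quantile of ln T is μ + z_p·σ.
ln(351) = 5.861 and ln(731) = 6.594; z_{0.5} = 0, z_{0.86} = 1.08.
σ = (6.594 − 5.861)/(1.08 − (0)) = 0.679.
μ = 5.861 − (0)·0.679 = 5.861.
CV = √(exp(σ²)−1) = √(exp(0.4612)−1) = 0.765.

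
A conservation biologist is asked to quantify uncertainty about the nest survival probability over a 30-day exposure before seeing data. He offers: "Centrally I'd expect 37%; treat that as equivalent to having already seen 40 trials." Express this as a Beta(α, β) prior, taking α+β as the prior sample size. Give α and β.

α = 14.8, β = 25.2

Under the effective-sample-size interpretation, Beta(α, β) has prior mean α/(α+β) and prior sample size α+β.
So α+β = 40 and α/(α+β) = 0.37, giving α = 0.37·40 = 14.8 and β = 40 − 14.8 = 25.2.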